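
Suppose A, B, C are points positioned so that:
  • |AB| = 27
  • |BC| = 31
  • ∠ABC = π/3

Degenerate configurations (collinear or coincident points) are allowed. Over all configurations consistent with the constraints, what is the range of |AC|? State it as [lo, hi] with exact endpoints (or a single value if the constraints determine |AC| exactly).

|AB| ∈ {27}
|BC| ∈ {31}
|AC| ∈ {√(853)}

|AC| = √(853)  (≈ 29.2062)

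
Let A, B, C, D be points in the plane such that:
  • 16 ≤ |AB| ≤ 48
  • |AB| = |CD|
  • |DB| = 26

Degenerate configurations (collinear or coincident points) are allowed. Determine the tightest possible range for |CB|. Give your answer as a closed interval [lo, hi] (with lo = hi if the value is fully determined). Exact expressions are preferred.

|CB| ∈ [0, 74]  (≈ [0.0000, 74.0000])

|AB| ∈ [16, 48]
|BD| ∈ {26}
|CD| ∈ [16, 48]
|AD| ∈ [0, 74]
|BC| ∈ [0, 74]
|AC| ∈ [0, 122]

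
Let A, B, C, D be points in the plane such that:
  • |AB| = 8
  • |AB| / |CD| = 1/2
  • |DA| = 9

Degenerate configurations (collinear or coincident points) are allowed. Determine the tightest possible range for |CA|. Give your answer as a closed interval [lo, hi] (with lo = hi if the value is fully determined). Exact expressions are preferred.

|CA| ∈ [7, 25]  (≈ [7.0000, 25.0000])

|AB| ∈ {8}
|AD| ∈ {9}
|CD| ∈ {16}
|BD| ∈ [1, 17]
|AC| ∈ [7, 25]
|BC| ∈ [0, 33]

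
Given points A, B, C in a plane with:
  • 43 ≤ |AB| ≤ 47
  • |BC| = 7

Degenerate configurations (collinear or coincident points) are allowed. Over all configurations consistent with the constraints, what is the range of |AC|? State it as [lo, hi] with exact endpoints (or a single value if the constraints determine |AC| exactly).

|AB| ∈ [43, 47]
|BC| ∈ {7}
|AC| ∈ [36, 54]

|AC| ∈ [36, 54]  (≈ [36.0000, 54.0000])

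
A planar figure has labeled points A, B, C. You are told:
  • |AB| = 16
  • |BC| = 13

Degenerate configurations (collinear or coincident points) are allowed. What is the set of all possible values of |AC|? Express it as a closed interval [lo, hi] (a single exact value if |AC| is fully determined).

|AC| ∈ [3, 29]  (≈ [3.0000, 29.0000])

|AB| ∈ {16}
|BC| ∈ {13}
|AC| ∈ [3, 29]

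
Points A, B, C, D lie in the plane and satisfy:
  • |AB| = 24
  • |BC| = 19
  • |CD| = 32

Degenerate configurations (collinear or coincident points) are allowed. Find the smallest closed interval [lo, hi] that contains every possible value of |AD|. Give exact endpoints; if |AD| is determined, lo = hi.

|AB| ∈ {24}
|BC| ∈ {19}
|CD| ∈ {32}
|AC| ∈ [5, 43]
|BD| ∈ [13, 51]
|AD| ∈ [0, 75]

|AD| ∈ [0, 75]  (≈ [0.0000, 75.0000])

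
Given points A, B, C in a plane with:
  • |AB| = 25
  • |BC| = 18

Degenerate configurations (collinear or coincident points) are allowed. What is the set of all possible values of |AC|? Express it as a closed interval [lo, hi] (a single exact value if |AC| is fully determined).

|AB| ∈ {25}
|BC| ∈ {18}
|AC| ∈ [7, 43]

|AC| ∈ [7, 43]  (≈ [7.0000, 43.0000])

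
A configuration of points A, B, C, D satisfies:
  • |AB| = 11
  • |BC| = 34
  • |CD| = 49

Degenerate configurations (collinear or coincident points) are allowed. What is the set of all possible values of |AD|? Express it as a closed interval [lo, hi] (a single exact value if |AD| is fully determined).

|AB| ∈ {11}
|BC| ∈ {34}
|CD| ∈ {49}
|AC| ∈ [23, 45]
|BD| ∈ [15, 83]
|AD| ∈ [4, 94]

|AD| ∈ [4, 94]  (≈ [4.0000, 94.0000])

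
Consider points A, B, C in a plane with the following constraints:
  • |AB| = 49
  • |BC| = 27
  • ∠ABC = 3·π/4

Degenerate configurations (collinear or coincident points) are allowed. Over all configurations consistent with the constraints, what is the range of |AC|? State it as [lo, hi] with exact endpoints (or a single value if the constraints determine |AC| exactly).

|AC| = √(1323·√(2) + 3130)  (≈ 70.7178)

|AB| ∈ {49}
|BC| ∈ {27}
|AC| ∈ {√(1323·√(2) + 3130)}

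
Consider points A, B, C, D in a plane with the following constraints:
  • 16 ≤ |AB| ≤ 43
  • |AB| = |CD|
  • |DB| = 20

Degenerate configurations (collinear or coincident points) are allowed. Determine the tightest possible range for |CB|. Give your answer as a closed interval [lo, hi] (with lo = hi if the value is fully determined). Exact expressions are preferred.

|AB| ∈ [16, 43]
|BD| ∈ {20}
|CD| ∈ [16, 43]
|AD| ∈ [0, 63]
|BC| ∈ [0, 63]
|AC| ∈ [0, 106]

|CB| ∈ [0, 63]  (≈ [0.0000, 63.0000])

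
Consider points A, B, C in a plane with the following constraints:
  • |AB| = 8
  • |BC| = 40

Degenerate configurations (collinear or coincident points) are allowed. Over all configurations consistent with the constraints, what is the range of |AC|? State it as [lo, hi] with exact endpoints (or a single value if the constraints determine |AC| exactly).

|AC| ∈ [32, 48]  (≈ [32.0000, 48.0000])

|AB| ∈ {8}
|BC| ∈ {40}
|AC| ∈ [32, 48]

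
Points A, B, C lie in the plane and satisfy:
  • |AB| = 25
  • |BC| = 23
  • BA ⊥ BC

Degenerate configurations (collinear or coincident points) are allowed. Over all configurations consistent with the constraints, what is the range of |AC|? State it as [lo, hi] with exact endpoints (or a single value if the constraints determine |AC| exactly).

|AC| = √(1154)  (≈ 33.9706)

|AB| ∈ {25}
|BC| ∈ {23}
|AC| ∈ {√(1154)}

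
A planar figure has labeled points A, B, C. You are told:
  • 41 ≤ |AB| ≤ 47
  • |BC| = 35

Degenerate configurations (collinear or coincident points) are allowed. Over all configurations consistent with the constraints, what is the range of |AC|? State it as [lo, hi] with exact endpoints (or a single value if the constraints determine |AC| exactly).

|AC| ∈ [6, 82]  (≈ [6.0000, 82.0000])

|AB| ∈ [41, 47]
|BC| ∈ {35}
|AC| ∈ [6, 82]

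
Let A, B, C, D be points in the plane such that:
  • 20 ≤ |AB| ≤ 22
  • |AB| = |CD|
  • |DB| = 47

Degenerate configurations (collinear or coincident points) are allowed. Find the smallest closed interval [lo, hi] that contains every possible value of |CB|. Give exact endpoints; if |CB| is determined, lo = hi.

|AB| ∈ [20, 22]
|BD| ∈ {47}
|CD| ∈ [20, 22]
|AD| ∈ [25, 69]
|BC| ∈ [25, 69]
|AC| ∈ [3, 91]

|CB| ∈ [25, 69]  (≈ [25.0000, 69.0000])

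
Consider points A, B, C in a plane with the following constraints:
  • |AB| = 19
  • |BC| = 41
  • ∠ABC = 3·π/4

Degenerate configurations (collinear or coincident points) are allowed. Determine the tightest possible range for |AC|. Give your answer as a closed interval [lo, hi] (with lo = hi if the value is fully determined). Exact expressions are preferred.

|AC| = √(779·√(2) + 2042)  (≈ 56.0685)

|AB| ∈ {19}
|BC| ∈ {41}
|AC| ∈ {√(779·√(2) + 2042)}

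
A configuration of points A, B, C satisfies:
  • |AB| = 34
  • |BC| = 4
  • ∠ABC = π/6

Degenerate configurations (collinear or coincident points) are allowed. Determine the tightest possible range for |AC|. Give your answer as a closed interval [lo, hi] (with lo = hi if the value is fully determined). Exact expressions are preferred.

|AC| = 2·√(293 - 34·√(3))  (≈ 30.6013)

|AB| ∈ {34}
|BC| ∈ {4}
|AC| ∈ {2·√(293 - 34·√(3))}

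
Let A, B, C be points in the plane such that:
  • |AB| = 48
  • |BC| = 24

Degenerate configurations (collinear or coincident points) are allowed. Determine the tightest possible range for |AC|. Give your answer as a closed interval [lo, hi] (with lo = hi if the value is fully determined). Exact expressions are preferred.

|AB| ∈ {48}
|BC| ∈ {24}
|AC| ∈ [24, 72]

|AC| ∈ [24, 72]  (≈ [24.0000, 72.0000])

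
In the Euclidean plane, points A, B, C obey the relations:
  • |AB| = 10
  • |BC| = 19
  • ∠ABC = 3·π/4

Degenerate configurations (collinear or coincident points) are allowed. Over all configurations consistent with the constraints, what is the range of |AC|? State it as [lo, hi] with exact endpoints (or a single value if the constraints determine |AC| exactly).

|AC| = √(190·√(2) + 461)  (≈ 27.0130)

|AB| ∈ {10}
|BC| ∈ {19}
|AC| ∈ {√(190·√(2) + 461)}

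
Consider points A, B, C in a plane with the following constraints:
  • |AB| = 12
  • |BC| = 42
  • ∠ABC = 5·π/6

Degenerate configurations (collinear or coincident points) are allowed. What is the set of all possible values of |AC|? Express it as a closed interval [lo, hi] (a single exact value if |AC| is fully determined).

|AC| = 6·√(14·√(3) + 53)  (≈ 52.7347)

|AB| ∈ {12}
|BC| ∈ {42}
|AC| ∈ {6·√(14·√(3) + 53)}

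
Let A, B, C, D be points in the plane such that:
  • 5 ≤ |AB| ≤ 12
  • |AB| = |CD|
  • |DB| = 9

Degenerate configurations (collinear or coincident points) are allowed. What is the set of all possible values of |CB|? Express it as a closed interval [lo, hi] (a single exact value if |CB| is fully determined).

|CB| ∈ [0, 21]  (≈ [0.0000, 21.0000])

|AB| ∈ [5, 12]
|BD| ∈ {9}
|CD| ∈ [5, 12]
|AD| ∈ [0, 21]
|BC| ∈ [0, 21]
|AC| ∈ [0, 33]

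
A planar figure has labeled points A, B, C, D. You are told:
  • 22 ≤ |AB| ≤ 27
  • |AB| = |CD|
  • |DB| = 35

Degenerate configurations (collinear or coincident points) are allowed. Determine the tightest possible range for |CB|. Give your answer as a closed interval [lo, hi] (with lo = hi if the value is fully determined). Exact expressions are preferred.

|CB| ∈ [8, 62]  (≈ [8.0000, 62.0000])

|AB| ∈ [22, 27]
|BD| ∈ {35}
|CD| ∈ [22, 27]
|AD| ∈ [8, 62]
|BC| ∈ [8, 62]
|AC| ∈ [0, 89]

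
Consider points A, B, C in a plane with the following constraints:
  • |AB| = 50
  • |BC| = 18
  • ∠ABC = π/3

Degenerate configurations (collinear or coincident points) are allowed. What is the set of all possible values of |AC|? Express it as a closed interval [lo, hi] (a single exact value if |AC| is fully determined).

|AB| ∈ {50}
|BC| ∈ {18}
|AC| ∈ {2·√(481)}

|AC| = 2·√(481)  (≈ 43.8634)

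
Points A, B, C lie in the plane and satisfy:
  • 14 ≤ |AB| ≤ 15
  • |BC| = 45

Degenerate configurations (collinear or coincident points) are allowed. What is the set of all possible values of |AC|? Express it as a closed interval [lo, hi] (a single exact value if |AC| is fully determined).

|AC| ∈ [30, 60]  (≈ [30.0000, 60.0000])

|AB| ∈ [14, 15]
|BC| ∈ {45}
|AC| ∈ [30, 60]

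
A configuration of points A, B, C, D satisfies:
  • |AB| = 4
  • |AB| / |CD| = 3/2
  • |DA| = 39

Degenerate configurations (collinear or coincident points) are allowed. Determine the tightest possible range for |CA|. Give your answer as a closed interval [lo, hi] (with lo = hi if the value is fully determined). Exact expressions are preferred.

|CA| ∈ [109/3, 125/3]  (≈ [36.3333, 41.6667])

|AB| ∈ {4}
|AD| ∈ {39}
|CD| ∈ {8/3}
|BD| ∈ [35, 43]
|AC| ∈ [109/3, 125/3]
|BC| ∈ [97/3, 137/3]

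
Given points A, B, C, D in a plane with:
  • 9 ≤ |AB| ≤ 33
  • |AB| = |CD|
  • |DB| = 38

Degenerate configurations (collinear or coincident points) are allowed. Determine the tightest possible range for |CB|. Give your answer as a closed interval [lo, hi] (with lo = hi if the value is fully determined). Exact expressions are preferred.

|AB| ∈ [9, 33]
|BD| ∈ {38}
|CD| ∈ [9, 33]
|AD| ∈ [5, 71]
|BC| ∈ [5, 71]
|AC| ∈ [0, 104]

|CB| ∈ [5, 71]  (≈ [5.0000, 71.0000])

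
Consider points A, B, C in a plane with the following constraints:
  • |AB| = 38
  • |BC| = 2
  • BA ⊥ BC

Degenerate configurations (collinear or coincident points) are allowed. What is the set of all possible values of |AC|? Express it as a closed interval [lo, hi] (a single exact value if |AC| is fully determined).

|AB| ∈ {38}
|BC| ∈ {2}
|AC| ∈ {2·√(362)}

|AC| = 2·√(362)  (≈ 38.0526)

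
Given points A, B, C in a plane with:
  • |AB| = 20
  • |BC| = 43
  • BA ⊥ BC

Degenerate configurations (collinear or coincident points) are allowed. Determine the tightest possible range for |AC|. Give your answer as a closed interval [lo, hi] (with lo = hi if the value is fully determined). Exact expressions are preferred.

|AC| = √(2249)  (≈ 47.4236)

|AB| ∈ {20}
|BC| ∈ {43}
|AC| ∈ {√(2249)}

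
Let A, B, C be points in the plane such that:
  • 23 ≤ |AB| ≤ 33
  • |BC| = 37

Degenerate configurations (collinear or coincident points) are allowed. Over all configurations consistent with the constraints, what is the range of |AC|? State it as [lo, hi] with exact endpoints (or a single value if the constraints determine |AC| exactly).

|AB| ∈ [23, 33]
|BC| ∈ {37}
|AC| ∈ [4, 70]

|AC| ∈ [4, 70]  (≈ [4.0000, 70.0000])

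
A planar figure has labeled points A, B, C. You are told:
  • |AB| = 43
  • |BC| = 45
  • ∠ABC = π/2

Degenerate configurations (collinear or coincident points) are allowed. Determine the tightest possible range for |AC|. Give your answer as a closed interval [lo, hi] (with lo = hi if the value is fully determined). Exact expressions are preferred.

|AB| ∈ {43}
|BC| ∈ {45}
|AC| ∈ {√(3874)}

|AC| = √(3874)  (≈ 62.2415)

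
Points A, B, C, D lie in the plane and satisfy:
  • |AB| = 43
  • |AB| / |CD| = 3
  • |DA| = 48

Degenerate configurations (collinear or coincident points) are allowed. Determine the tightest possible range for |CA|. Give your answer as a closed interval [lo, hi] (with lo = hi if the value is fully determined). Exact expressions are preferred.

|AB| ∈ {43}
|AD| ∈ {48}
|CD| ∈ {43/3}
|BD| ∈ [5, 91]
|AC| ∈ [101/3, 187/3]
|BC| ∈ [0, 316/3]

|CA| ∈ [101/3, 187/3]  (≈ [33.6667, 62.3333])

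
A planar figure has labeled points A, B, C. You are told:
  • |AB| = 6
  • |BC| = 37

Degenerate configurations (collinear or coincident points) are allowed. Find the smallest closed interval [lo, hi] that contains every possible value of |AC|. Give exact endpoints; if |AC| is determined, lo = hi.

|AC| ∈ [31, 43]  (≈ [31.0000, 43.0000])

|AB| ∈ {6}
|BC| ∈ {37}
|AC| ∈ [31, 43]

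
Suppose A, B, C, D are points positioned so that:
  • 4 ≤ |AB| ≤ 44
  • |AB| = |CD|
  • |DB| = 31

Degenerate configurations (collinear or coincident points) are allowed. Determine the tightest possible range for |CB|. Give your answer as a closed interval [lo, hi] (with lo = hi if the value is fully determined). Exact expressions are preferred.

|AB| ∈ [4, 44]
|BD| ∈ {31}
|CD| ∈ [4, 44]
|AD| ∈ [0, 75]
|BC| ∈ [0, 75]
|AC| ∈ [0, 119]

|CB| ∈ [0, 75]  (≈ [0.0000, 75.0000])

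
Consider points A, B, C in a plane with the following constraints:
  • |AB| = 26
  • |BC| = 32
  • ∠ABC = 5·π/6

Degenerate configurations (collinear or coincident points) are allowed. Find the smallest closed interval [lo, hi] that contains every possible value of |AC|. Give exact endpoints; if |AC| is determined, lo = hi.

|AC| = 2·√(208·√(3) + 425)  (≈ 56.0452)

|AB| ∈ {26}
|BC| ∈ {32}
|AC| ∈ {2·√(208·√(3) + 425)}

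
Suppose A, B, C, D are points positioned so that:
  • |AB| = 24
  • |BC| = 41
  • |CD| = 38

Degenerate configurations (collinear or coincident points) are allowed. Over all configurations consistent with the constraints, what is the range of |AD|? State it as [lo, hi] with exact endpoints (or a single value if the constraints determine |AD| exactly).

|AD| ∈ [0, 103]  (≈ [0.0000, 103.0000])

|AB| ∈ {24}
|BC| ∈ {41}
|CD| ∈ {38}
|AC| ∈ [17, 65]
|BD| ∈ [3, 79]
|AD| ∈ [0, 103]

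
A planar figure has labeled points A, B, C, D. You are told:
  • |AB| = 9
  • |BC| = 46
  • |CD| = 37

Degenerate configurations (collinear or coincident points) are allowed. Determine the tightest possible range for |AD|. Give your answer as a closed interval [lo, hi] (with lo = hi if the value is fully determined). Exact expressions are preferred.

|AB| ∈ {9}
|BC| ∈ {46}
|CD| ∈ {37}
|AC| ∈ [37, 55]
|BD| ∈ [9, 83]
|AD| ∈ [0, 92]

|AD| ∈ [0, 92]  (≈ [0.0000, 92.0000])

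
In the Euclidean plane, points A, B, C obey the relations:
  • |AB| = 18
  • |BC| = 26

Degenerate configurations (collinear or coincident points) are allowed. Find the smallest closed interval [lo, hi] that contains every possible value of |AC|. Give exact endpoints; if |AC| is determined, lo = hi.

|AC| ∈ [8, 44]  (≈ [8.0000, 44.0000])

|AB| ∈ {18}
|BC| ∈ {26}
|AC| ∈ [8, 44]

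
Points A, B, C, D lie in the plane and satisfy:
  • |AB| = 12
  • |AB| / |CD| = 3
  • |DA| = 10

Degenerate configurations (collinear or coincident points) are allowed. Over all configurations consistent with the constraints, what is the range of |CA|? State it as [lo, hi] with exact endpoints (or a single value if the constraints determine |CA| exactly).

|CA| ∈ [6, 14]  (≈ [6.0000, 14.0000])

|AB| ∈ {12}
|AD| ∈ {10}
|CD| ∈ {4}
|BD| ∈ [2, 22]
|AC| ∈ [6, 14]
|BC| ∈ [0, 26]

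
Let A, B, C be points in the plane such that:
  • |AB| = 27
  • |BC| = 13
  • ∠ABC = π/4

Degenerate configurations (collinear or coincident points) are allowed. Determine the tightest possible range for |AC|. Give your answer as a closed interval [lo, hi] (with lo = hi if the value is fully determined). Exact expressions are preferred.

|AC| = √(898 - 351·√(2))  (≈ 20.0402)

|AB| ∈ {27}
|BC| ∈ {13}
|AC| ∈ {√(898 - 351·√(2))}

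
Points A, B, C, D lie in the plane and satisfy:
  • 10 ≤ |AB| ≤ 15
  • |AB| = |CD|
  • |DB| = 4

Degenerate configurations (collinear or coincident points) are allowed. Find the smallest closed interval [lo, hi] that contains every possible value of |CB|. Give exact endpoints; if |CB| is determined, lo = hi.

|CB| ∈ [6, 19]  (≈ [6.0000, 19.0000])

|AB| ∈ [10, 15]
|BD| ∈ {4}
|CD| ∈ [10, 15]
|AD| ∈ [6, 19]
|BC| ∈ [6, 19]
|AC| ∈ [0, 34]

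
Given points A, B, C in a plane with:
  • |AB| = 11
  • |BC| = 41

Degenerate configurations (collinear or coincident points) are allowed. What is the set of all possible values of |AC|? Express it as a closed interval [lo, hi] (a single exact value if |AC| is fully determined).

|AB| ∈ {11}
|BC| ∈ {41}
|AC| ∈ [30, 52]

|AC| ∈ [30, 52]  (≈ [30.0000, 52.0000])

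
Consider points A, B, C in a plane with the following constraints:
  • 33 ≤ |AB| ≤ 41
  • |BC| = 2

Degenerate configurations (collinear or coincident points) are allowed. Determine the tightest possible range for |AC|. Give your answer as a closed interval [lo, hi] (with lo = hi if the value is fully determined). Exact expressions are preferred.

|AB| ∈ [33, 41]
|BC| ∈ {2}
|AC| ∈ [31, 43]

|AC| ∈ [31, 43]  (≈ [31.0000, 43.0000])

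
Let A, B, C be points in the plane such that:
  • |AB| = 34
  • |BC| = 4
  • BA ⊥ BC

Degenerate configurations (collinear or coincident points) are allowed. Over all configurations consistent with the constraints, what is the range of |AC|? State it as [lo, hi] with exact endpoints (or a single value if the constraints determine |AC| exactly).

|AB| ∈ {34}
|BC| ∈ {4}
|AC| ∈ {2·√(293)}

|AC| = 2·√(293)  (≈ 34.2345)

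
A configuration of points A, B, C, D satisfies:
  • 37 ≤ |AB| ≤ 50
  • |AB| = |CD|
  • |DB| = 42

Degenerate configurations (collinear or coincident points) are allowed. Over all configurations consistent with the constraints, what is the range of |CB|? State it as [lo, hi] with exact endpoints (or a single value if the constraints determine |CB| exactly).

|AB| ∈ [37, 50]
|BD| ∈ {42}
|CD| ∈ [37, 50]
|AD| ∈ [0, 92]
|BC| ∈ [0, 92]
|AC| ∈ [0, 142]

|CB| ∈ [0, 92]  (≈ [0.0000, 92.0000])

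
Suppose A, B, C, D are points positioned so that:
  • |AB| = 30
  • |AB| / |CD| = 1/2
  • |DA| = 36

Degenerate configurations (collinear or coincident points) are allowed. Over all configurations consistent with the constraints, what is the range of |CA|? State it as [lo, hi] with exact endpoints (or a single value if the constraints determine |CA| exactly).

|CA| ∈ [24, 96]  (≈ [24.0000, 96.0000])

|AB| ∈ {30}
|AD| ∈ {36}
|CD| ∈ {60}
|BD| ∈ [6, 66]
|AC| ∈ [24, 96]
|BC| ∈ [0, 126]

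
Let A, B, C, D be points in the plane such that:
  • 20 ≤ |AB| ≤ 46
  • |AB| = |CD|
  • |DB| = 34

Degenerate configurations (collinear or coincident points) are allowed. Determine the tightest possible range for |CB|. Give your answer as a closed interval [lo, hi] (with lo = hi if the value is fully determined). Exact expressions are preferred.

|AB| ∈ [20, 46]
|BD| ∈ {34}
|CD| ∈ [20, 46]
|AD| ∈ [0, 80]
|BC| ∈ [0, 80]
|AC| ∈ [0, 126]

|CB| ∈ [0, 80]  (≈ [0.0000, 80.0000])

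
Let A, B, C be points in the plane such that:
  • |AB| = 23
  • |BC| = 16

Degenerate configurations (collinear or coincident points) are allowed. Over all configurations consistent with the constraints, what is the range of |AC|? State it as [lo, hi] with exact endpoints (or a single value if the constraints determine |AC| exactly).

|AB| ∈ {23}
|BC| ∈ {16}
|AC| ∈ [7, 39]

|AC| ∈ [7, 39]  (≈ [7.0000, 39.0000])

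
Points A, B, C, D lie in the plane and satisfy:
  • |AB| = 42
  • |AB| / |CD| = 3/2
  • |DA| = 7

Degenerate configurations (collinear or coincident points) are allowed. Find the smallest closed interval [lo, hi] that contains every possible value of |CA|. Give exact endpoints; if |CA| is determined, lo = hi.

|CA| ∈ [21, 35]  (≈ [21.0000, 35.0000])

|AB| ∈ {42}
|AD| ∈ {7}
|CD| ∈ {28}
|BD| ∈ [35, 49]
|AC| ∈ [21, 35]
|BC| ∈ [7, 77]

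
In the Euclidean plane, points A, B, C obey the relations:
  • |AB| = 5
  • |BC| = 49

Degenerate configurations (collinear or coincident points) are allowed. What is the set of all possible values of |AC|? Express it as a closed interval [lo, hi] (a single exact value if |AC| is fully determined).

|AC| ∈ [44, 54]  (≈ [44.0000, 54.0000])

|AB| ∈ {5}
|BC| ∈ {49}
|AC| ∈ [44, 54]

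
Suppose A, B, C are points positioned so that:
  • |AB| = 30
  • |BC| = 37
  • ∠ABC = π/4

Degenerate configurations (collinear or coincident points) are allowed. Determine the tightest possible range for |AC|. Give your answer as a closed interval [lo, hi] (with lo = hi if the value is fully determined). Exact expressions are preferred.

|AC| = √(2269 - 1110·√(2))  (≈ 26.4428)

|AB| ∈ {30}
|BC| ∈ {37}
|AC| ∈ {√(2269 - 1110·√(2))}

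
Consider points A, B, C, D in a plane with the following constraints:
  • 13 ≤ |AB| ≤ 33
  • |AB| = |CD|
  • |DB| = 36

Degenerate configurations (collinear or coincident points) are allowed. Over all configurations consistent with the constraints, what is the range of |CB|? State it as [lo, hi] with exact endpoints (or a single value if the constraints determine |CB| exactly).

|CB| ∈ [3, 69]  (≈ [3.0000, 69.0000])

|AB| ∈ [13, 33]
|BD| ∈ {36}
|CD| ∈ [13, 33]
|AD| ∈ [3, 69]
|BC| ∈ [3, 69]
|AC| ∈ [0, 102]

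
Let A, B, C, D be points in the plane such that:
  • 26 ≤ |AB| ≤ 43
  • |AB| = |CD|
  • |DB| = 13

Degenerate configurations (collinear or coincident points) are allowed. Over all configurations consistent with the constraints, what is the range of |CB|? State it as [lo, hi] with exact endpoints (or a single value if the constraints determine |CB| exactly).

|AB| ∈ [26, 43]
|BD| ∈ {13}
|CD| ∈ [26, 43]
|AD| ∈ [13, 56]
|BC| ∈ [13, 56]
|AC| ∈ [0, 99]

|CB| ∈ [13, 56]  (≈ [13.0000, 56.0000])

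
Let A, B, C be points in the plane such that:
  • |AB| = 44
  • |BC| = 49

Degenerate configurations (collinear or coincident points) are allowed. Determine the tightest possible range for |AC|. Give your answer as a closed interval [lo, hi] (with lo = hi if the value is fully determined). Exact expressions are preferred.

|AC| ∈ [5, 93]  (≈ [5.0000, 93.0000])

|AB| ∈ {44}
|BC| ∈ {49}
|AC| ∈ [5, 93]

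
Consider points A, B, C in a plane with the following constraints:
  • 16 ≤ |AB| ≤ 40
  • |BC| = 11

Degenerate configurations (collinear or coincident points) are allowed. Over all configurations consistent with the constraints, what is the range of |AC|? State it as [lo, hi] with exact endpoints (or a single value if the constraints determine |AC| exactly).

|AC| ∈ [5, 51]  (≈ [5.0000, 51.0000])

|AB| ∈ [16, 40]
|BC| ∈ {11}
|AC| ∈ [5, 51]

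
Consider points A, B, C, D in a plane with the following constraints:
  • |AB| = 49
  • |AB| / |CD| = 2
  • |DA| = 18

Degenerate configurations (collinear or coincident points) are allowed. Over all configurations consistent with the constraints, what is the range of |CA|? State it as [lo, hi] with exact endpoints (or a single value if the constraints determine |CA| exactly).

|CA| ∈ [13/2, 85/2]  (≈ [6.5000, 42.5000])

|AB| ∈ {49}
|AD| ∈ {18}
|CD| ∈ {49/2}
|BD| ∈ [31, 67]
|AC| ∈ [13/2, 85/2]
|BC| ∈ [13/2, 183/2]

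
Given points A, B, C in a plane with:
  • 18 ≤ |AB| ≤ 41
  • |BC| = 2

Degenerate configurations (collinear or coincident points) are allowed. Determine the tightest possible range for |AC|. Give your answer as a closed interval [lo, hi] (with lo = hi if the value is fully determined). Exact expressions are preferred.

|AB| ∈ [18, 41]
|BC| ∈ {2}
|AC| ∈ [16, 43]

|AC| ∈ [16, 43]  (≈ [16.0000, 43.0000])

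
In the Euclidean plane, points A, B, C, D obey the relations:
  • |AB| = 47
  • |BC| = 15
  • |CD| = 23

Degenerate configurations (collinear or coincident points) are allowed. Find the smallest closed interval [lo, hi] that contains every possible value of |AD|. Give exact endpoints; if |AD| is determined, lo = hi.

|AB| ∈ {47}
|BC| ∈ {15}
|CD| ∈ {23}
|AC| ∈ [32, 62]
|BD| ∈ [8, 38]
|AD| ∈ [9, 85]

|AD| ∈ [9, 85]  (≈ [9.0000, 85.0000])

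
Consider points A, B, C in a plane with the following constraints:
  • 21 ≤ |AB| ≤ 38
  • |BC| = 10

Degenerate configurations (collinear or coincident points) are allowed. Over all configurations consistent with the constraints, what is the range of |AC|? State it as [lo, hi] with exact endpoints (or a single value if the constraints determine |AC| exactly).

|AB| ∈ [21, 38]
|BC| ∈ {10}
|AC| ∈ [11, 48]

|AC| ∈ [11, 48]  (≈ [11.0000, 48.0000])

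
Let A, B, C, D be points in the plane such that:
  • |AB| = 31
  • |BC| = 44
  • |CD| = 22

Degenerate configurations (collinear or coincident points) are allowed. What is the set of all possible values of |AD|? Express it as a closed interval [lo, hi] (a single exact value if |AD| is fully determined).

|AD| ∈ [0, 97]  (≈ [0.0000, 97.0000])

|AB| ∈ {31}
|BC| ∈ {44}
|CD| ∈ {22}
|AC| ∈ [13, 75]
|BD| ∈ [22, 66]
|AD| ∈ [0, 97]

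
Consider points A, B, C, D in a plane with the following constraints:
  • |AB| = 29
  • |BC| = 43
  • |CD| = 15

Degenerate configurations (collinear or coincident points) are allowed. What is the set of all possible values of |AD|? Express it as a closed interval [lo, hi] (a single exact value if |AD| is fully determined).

|AD| ∈ [0, 87]  (≈ [0.0000, 87.0000])

|AB| ∈ {29}
|BC| ∈ {43}
|CD| ∈ {15}
|AC| ∈ [14, 72]
|BD| ∈ [28, 58]
|AD| ∈ [0, 87]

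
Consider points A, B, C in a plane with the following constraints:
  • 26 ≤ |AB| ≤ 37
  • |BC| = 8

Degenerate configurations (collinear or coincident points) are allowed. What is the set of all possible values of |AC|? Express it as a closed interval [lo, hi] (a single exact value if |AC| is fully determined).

|AC| ∈ [18, 45]  (≈ [18.0000, 45.0000])

|AB| ∈ [26, 37]
|BC| ∈ {8}
|AC| ∈ [18, 45]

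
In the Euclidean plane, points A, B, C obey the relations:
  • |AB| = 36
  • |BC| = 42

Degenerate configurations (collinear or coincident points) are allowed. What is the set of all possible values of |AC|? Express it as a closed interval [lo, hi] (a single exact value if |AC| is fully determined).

|AC| ∈ [6, 78]  (≈ [6.0000, 78.0000])

|AB| ∈ {36}
|BC| ∈ {42}
|AC| ∈ [6, 78]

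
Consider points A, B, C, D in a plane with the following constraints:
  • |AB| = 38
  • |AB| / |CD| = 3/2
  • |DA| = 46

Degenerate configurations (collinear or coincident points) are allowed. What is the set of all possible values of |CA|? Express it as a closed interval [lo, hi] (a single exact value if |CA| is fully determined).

|CA| ∈ [62/3, 214/3]  (≈ [20.6667, 71.3333])

|AB| ∈ {38}
|AD| ∈ {46}
|CD| ∈ {76/3}
|BD| ∈ [8, 84]
|AC| ∈ [62/3, 214/3]
|BC| ∈ [0, 328/3]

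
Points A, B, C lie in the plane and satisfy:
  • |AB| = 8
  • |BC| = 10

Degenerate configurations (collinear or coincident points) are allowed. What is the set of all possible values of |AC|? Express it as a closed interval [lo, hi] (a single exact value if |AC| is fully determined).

|AB| ∈ {8}
|BC| ∈ {10}
|AC| ∈ [2, 18]

|AC| ∈ [2, 18]  (≈ [2.0000, 18.0000])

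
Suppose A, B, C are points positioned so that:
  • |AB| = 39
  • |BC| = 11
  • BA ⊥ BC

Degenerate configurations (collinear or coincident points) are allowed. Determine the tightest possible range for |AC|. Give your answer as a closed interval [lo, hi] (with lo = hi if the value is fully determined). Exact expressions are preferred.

|AC| = √(1642)  (≈ 40.5216)

|AB| ∈ {39}
|BC| ∈ {11}
|AC| ∈ {√(1642)}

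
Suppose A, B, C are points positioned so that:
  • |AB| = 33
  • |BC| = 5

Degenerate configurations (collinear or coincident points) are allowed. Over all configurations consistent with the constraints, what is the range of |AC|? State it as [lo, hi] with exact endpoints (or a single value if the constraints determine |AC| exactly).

|AC| ∈ [28, 38]  (≈ [28.0000, 38.0000])

|AB| ∈ {33}
|BC| ∈ {5}
|AC| ∈ [28, 38]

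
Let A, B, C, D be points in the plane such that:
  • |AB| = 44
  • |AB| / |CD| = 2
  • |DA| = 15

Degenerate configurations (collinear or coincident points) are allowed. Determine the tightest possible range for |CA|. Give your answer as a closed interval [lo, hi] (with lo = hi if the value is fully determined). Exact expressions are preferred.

|CA| ∈ [7, 37]  (≈ [7.0000, 37.0000])

|AB| ∈ {44}
|AD| ∈ {15}
|CD| ∈ {22}
|BD| ∈ [29, 59]
|AC| ∈ [7, 37]
|BC| ∈ [7, 81]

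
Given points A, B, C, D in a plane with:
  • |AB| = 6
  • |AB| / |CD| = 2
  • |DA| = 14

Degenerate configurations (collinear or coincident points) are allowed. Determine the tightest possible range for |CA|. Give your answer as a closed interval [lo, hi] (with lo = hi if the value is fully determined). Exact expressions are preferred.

|AB| ∈ {6}
|AD| ∈ {14}
|CD| ∈ {3}
|BD| ∈ [8, 20]
|AC| ∈ [11, 17]
|BC| ∈ [5, 23]

|CA| ∈ [11, 17]  (≈ [11.0000, 17.0000])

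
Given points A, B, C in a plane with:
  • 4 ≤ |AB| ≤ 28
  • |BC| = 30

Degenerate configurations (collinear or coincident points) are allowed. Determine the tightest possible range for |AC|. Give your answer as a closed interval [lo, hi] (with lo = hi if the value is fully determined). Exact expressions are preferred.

|AB| ∈ [4, 28]
|BC| ∈ {30}
|AC| ∈ [2, 58]

|AC| ∈ [2, 58]  (≈ [2.0000, 58.0000])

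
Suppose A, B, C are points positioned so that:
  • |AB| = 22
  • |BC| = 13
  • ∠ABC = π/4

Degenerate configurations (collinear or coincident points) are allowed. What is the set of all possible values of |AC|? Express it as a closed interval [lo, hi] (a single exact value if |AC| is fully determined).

|AC| = √(653 - 286·√(2))  (≈ 15.7650)

|AB| ∈ {22}
|BC| ∈ {13}
|AC| ∈ {√(653 - 286·√(2))}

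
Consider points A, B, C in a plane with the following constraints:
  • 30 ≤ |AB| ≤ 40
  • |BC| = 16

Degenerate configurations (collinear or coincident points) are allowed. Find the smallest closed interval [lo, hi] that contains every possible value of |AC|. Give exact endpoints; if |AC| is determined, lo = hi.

|AC| ∈ [14, 56]  (≈ [14.0000, 56.0000])

|AB| ∈ [30, 40]
|BC| ∈ {16}
|AC| ∈ [14, 56]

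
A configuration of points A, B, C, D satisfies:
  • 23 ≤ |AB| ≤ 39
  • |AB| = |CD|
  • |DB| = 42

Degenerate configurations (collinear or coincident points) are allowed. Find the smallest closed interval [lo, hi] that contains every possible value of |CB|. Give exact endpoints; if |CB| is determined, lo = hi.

|CB| ∈ [3, 81]  (≈ [3.0000, 81.0000])

|AB| ∈ [23, 39]
|BD| ∈ {42}
|CD| ∈ [23, 39]
|AD| ∈ [3, 81]
|BC| ∈ [3, 81]
|AC| ∈ [0, 120]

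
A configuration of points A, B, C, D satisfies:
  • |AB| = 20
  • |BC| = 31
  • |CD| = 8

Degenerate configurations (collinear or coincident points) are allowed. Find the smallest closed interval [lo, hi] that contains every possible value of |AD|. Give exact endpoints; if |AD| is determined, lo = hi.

|AB| ∈ {20}
|BC| ∈ {31}
|CD| ∈ {8}
|AC| ∈ [11, 51]
|BD| ∈ [23, 39]
|AD| ∈ [3, 59]

|AD| ∈ [3, 59]  (≈ [3.0000, 59.0000])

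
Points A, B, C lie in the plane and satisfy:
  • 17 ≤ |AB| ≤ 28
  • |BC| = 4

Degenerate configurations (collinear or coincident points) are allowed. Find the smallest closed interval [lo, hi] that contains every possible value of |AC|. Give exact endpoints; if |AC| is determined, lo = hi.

|AC| ∈ [13, 32]  (≈ [13.0000, 32.0000])

|AB| ∈ [17, 28]
|BC| ∈ {4}
|AC| ∈ [13, 32]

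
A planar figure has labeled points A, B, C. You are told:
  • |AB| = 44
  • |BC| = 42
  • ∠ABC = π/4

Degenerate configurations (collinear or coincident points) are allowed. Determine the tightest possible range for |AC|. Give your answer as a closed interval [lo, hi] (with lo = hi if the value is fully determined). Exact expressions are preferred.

|AB| ∈ {44}
|BC| ∈ {42}
|AC| ∈ {2·√(925 - 462·√(2))}

|AC| = 2·√(925 - 462·√(2))  (≈ 32.9626)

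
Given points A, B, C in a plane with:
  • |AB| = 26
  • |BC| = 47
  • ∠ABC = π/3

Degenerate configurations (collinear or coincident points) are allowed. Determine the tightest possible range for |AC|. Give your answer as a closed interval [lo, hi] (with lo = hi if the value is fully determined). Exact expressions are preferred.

|AC| = √(1663)  (≈ 40.7799)

|AB| ∈ {26}
|BC| ∈ {47}
|AC| ∈ {√(1663)}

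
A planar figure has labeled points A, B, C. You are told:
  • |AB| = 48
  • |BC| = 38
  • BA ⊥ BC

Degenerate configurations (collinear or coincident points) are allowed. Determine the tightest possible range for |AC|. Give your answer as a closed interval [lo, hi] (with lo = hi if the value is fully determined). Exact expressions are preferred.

|AC| = 2·√(937)  (≈ 61.2209)

|AB| ∈ {48}
|BC| ∈ {38}
|AC| ∈ {2·√(937)}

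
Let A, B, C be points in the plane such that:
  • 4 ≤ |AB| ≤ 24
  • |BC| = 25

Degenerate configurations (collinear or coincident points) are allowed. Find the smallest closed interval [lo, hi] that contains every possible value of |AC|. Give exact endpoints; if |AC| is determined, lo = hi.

|AB| ∈ [4, 24]
|BC| ∈ {25}
|AC| ∈ [1, 49]

|AC| ∈ [1, 49]  (≈ [1.0000, 49.0000])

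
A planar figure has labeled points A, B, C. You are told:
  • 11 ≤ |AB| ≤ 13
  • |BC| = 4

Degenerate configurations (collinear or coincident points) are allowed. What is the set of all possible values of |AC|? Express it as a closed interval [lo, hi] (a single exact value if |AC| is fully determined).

|AC| ∈ [7, 17]  (≈ [7.0000, 17.0000])

|AB| ∈ [11, 13]
|BC| ∈ {4}
|AC| ∈ [7, 17]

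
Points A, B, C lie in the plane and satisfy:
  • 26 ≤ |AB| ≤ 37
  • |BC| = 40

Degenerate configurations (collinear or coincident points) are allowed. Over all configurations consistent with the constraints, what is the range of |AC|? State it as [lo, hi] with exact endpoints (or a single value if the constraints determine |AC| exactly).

|AB| ∈ [26, 37]
|BC| ∈ {40}
|AC| ∈ [3, 77]

|AC| ∈ [3, 77]  (≈ [3.0000, 77.0000])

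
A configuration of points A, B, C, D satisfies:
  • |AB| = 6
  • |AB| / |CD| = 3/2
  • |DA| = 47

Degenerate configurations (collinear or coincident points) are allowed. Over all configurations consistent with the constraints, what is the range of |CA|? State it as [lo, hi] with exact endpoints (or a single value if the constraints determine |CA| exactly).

|AB| ∈ {6}
|AD| ∈ {47}
|CD| ∈ {4}
|BD| ∈ [41, 53]
|AC| ∈ [43, 51]
|BC| ∈ [37, 57]

|CA| ∈ [43, 51]  (≈ [43.0000, 51.0000])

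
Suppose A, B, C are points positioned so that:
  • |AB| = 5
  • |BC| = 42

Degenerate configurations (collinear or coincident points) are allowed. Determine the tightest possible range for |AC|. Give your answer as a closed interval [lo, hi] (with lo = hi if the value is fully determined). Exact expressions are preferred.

|AB| ∈ {5}
|BC| ∈ {42}
|AC| ∈ [37, 47]

|AC| ∈ [37, 47]  (≈ [37.0000, 47.0000])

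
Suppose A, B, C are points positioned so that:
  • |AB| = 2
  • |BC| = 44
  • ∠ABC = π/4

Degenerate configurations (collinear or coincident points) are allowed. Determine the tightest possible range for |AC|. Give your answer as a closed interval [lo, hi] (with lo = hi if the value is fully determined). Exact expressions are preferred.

|AB| ∈ {2}
|BC| ∈ {44}
|AC| ∈ {2·√(485 - 22·√(2))}

|AC| = 2·√(485 - 22·√(2))  (≈ 42.6093)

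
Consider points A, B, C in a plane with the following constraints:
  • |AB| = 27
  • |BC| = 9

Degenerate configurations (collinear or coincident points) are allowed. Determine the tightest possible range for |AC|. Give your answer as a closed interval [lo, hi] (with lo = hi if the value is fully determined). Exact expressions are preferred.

|AB| ∈ {27}
|BC| ∈ {9}
|AC| ∈ [18, 36]

|AC| ∈ [18, 36]  (≈ [18.0000, 36.0000])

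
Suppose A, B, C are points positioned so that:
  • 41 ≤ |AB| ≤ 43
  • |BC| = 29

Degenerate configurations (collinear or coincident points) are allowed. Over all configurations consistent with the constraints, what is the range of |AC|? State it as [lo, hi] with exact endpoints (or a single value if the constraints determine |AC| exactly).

|AC| ∈ [12, 72]  (≈ [12.0000, 72.0000])

|AB| ∈ [41, 43]
|BC| ∈ {29}
|AC| ∈ [12, 72]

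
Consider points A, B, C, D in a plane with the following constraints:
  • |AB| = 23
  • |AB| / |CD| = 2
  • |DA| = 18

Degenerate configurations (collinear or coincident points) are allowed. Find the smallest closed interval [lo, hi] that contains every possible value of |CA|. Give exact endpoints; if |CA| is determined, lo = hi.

|CA| ∈ [13/2, 59/2]  (≈ [6.5000, 29.5000])

|AB| ∈ {23}
|AD| ∈ {18}
|CD| ∈ {23/2}
|BD| ∈ [5, 41]
|AC| ∈ [13/2, 59/2]
|BC| ∈ [0, 105/2]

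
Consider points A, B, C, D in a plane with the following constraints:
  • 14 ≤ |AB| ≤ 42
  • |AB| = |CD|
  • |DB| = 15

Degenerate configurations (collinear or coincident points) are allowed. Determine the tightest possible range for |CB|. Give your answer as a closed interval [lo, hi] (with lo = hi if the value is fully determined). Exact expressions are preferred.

|AB| ∈ [14, 42]
|BD| ∈ {15}
|CD| ∈ [14, 42]
|AD| ∈ [0, 57]
|BC| ∈ [0, 57]
|AC| ∈ [0, 99]

|CB| ∈ [0, 57]  (≈ [0.0000, 57.0000])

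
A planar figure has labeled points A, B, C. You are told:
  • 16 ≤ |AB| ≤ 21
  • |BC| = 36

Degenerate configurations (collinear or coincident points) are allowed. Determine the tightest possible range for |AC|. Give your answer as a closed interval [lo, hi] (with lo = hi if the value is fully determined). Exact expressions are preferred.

|AB| ∈ [16, 21]
|BC| ∈ {36}
|AC| ∈ [15, 57]

|AC| ∈ [15, 57]  (≈ [15.0000, 57.0000])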